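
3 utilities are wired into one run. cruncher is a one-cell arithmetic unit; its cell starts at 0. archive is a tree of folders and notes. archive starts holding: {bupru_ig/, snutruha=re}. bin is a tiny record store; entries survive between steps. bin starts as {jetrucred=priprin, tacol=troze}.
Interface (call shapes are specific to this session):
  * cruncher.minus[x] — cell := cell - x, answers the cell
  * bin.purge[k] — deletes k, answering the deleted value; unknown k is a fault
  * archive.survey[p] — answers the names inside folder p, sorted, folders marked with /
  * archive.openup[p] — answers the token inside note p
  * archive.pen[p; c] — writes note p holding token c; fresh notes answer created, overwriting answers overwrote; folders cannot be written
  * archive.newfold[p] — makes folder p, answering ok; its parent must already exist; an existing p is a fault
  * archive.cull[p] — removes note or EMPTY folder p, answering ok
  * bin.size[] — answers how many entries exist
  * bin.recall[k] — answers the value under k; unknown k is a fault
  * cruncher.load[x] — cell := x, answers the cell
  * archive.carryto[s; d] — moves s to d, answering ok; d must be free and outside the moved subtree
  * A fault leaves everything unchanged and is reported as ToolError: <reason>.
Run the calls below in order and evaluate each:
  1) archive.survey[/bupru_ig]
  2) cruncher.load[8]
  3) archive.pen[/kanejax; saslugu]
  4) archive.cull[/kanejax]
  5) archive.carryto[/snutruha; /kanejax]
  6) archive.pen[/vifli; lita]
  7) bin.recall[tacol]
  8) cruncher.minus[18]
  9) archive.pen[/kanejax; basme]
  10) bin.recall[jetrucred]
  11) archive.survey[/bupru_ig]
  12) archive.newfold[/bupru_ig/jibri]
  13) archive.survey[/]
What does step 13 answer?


Answer: [bupru_ig/, kanejax, vifli]

Derivation:
% archive.survey(p=/bupru_ig) -> []
% cruncher.load(x=8) -> 8
% archive.pen(p=/kanejax, c=saslugu) -> created
% archive.cull(p=/kanejax) -> ok
% archive.carryto(s=/snutruha, d=/kanejax) -> ok
% archive.pen(p=/vifli, c=lita) -> created
% bin.recall(k=tacol) -> troze
% cruncher.minus(x=18) -> -10
% archive.pen(p=/kanejax, c=basme) -> overwrote
% bin.recall(k=jetrucred) -> priprin
% archive.survey(p=/bupru_ig) -> []
% archive.newfold(p=/bupru_ig/jibri) -> ok
% archive.survey(p=/) -> [bupru_ig/, kanejax, vifli]


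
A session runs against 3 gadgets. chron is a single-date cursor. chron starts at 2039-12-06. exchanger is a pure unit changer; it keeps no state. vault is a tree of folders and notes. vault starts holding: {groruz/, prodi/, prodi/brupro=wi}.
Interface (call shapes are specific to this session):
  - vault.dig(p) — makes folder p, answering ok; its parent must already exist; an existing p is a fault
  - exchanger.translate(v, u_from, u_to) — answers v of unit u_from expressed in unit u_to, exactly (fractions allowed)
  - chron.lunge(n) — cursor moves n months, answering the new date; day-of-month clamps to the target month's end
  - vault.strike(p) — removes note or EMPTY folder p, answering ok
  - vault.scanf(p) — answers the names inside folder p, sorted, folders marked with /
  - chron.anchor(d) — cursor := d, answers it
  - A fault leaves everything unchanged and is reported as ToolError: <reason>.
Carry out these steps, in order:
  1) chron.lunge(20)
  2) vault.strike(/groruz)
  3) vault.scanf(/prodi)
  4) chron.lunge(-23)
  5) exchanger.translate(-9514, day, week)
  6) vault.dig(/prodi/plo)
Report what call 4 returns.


Answer: 2039-09-06

Derivation:
·→ lunge(20)
·← 2041-08-06
·→ strike(/groruz)
·← ok
·→ scanf(/prodi)
·← [brupro]
·→ lunge(-23)
·← 2039-09-06
·→ translate(-9514, day, week)
·← -9514/7
·→ dig(/prodi/plo)
·← ok


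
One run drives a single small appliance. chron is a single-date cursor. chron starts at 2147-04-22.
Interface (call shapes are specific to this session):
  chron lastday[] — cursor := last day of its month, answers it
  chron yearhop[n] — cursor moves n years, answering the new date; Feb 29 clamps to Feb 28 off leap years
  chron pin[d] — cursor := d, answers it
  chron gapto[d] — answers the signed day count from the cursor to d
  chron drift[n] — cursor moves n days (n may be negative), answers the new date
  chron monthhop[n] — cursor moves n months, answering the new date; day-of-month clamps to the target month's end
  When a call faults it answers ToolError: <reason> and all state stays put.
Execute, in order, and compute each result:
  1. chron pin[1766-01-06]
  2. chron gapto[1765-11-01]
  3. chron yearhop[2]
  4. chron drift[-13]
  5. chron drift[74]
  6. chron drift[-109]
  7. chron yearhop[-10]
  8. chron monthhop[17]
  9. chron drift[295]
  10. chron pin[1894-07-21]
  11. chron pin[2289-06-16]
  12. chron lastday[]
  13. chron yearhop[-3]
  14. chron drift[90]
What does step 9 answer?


Answer: 1760-02-08

Derivation:
% chron pin d: 1766-01-06
  1766-01-06
% chron gapto d: 1765-11-01
  -66
% chron yearhop n: 2
  1768-01-06
% chron drift n: -13
  1767-12-24
% chron drift n: 74
  1768-03-07
% chron drift n: -109
  1767-11-19
% chron yearhop n: -10
  1757-11-19
% chron monthhop n: 17
  1759-04-19
% chron drift n: 295
  1760-02-08
% chron pin d: 1894-07-21
  1894-07-21
% chron pin d: 2289-06-16
  2289-06-16
% chron lastday
  2289-06-30
% chron yearhop n: -3
  2286-06-30
% chron drift n: 90
  2286-09-28


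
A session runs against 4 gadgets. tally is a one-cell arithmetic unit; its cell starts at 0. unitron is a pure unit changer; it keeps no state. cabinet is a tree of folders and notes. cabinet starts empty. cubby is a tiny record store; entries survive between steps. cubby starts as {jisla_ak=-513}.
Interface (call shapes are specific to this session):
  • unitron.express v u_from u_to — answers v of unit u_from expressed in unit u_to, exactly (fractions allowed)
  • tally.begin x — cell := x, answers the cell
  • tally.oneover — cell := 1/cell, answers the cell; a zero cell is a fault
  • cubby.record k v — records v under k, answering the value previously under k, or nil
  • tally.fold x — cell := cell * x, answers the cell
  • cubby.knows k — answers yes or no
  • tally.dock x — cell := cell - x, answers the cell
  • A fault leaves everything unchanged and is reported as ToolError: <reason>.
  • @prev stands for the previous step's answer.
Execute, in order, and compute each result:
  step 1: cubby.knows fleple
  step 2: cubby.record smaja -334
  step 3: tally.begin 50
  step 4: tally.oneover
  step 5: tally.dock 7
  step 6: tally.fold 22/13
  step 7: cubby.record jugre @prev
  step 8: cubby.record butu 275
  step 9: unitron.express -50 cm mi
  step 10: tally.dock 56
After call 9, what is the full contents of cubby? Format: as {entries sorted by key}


Answer: {butu=275, jisla_ak=-513, jugre=-3839/325, smaja=-334}

Derivation:
// knows(k: fleple) == no
// record(k: smaja, v: -334) == nil
// begin(x: 50) == 50
// oneover() == 1/50
// dock(x: 7) == -349/50
// fold(x: 22/13) == -3839/325
// record(k: jugre, v: @prev) == nil
// record(k: butu, v: 275) == nil
// express(v: -50, u_from: cm, u_to: mi) == -125/402336
// dock(x: 56) == -22039/325


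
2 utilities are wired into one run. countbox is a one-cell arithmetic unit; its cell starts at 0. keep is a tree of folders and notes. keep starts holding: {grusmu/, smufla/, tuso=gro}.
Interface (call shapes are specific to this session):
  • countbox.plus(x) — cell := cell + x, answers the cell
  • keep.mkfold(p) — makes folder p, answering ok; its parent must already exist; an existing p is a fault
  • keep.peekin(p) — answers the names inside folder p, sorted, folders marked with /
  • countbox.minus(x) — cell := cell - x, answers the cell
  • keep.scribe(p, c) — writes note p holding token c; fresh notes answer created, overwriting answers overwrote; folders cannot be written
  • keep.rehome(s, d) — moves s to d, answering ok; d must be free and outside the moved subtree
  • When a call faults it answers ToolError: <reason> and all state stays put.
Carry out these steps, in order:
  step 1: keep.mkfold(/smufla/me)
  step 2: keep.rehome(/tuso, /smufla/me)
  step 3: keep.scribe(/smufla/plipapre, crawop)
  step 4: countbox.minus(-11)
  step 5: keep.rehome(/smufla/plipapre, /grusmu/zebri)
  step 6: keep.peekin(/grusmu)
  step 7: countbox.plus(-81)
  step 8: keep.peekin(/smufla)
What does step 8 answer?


Answer: [me/]

Derivation:
> keep.mkfold p='/smufla/me'
  ok
> keep.rehome s='/tuso' d='/smufla/me'
  ToolError: exists
> keep.scribe p='/smufla/plipapre' c='crawop'
  created
> countbox.minus x='-11'
  11
> keep.rehome s='/smufla/plipapre' d='/grusmu/zebri'
  ok
> keep.peekin p='/grusmu'
  [zebri]
> countbox.plus x='-81'
  -70
> keep.peekin p='/smufla'
  [me/]


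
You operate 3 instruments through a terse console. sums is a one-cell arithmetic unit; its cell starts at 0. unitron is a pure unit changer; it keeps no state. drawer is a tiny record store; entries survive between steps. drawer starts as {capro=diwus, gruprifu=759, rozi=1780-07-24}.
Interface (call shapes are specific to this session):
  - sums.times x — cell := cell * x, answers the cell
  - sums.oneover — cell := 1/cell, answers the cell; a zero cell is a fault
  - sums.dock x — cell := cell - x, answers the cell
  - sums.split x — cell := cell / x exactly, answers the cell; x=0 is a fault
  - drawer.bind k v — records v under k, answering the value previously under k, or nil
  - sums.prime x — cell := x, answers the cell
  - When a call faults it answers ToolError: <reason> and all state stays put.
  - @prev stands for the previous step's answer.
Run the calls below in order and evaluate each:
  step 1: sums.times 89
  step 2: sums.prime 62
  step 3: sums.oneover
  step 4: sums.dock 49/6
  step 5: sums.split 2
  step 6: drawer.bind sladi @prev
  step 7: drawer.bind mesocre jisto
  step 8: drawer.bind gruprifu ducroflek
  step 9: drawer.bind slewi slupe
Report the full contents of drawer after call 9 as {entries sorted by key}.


·→ sums.times(x: 89)
·← 0
·→ sums.prime(x: 62)
·← 62
·→ sums.oneover()
·← 1/62
·→ sums.dock(x: 49/6)
·← -758/93
·→ sums.split(x: 2)
·← -379/93
·→ drawer.bind(k: sladi, v: @prev)
·← nil
·→ drawer.bind(k: mesocre, v: jisto)
·← nil
·→ drawer.bind(k: gruprifu, v: ducroflek)
·← 759
·→ drawer.bind(k: slewi, v: slupe)
·← nil

Answer: {capro=diwus, gruprifu=ducroflek, mesocre=jisto, rozi=1780-07-24, sladi=-379/93, slewi=slupe}


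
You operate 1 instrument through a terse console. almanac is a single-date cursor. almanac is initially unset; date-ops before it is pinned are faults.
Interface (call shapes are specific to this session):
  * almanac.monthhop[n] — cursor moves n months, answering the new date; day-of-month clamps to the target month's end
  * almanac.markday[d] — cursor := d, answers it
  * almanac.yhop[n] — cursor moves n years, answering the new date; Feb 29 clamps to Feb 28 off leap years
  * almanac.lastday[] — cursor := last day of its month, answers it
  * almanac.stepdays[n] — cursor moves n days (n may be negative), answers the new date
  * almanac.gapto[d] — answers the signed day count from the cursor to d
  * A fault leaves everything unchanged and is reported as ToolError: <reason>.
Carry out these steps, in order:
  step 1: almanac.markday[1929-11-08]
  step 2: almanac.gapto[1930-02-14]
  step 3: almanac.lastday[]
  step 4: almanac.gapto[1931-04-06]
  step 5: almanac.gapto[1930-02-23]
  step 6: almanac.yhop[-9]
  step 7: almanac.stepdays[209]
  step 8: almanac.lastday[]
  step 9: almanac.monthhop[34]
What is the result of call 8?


! markday(d='1929-11-08') : 1929-11-08
! gapto(d='1930-02-14') : 98
! lastday() : 1929-11-30
! gapto(d='1931-04-06') : 492
! gapto(d='1930-02-23') : 85
! yhop(n='-9') : 1920-11-30
! stepdays(n='209') : 1921-06-27
! lastday() : 1921-06-30
! monthhop(n='34') : 1924-04-30

Answer: 1921-06-30


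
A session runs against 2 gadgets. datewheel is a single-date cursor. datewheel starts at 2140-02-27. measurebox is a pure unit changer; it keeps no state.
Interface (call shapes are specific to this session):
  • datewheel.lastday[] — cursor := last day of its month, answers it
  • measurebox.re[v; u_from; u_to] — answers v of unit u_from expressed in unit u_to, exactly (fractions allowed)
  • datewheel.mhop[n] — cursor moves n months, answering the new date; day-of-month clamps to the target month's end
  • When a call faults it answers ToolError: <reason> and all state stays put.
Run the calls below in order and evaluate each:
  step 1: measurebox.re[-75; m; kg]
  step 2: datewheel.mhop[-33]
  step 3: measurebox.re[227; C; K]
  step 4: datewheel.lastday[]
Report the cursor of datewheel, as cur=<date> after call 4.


Step: measurebox.re[v=-75; u_from=m; u_to=kg]
Result: ToolError: incompatible units
Step: datewheel.mhop[n=-33]
Result: 2137-05-27
Step: measurebox.re[v=227; u_from=C; u_to=K]
Result: 10003/20
Step: datewheel.lastday[]
Result: 2137-05-31

Answer: cur=2137-05-31


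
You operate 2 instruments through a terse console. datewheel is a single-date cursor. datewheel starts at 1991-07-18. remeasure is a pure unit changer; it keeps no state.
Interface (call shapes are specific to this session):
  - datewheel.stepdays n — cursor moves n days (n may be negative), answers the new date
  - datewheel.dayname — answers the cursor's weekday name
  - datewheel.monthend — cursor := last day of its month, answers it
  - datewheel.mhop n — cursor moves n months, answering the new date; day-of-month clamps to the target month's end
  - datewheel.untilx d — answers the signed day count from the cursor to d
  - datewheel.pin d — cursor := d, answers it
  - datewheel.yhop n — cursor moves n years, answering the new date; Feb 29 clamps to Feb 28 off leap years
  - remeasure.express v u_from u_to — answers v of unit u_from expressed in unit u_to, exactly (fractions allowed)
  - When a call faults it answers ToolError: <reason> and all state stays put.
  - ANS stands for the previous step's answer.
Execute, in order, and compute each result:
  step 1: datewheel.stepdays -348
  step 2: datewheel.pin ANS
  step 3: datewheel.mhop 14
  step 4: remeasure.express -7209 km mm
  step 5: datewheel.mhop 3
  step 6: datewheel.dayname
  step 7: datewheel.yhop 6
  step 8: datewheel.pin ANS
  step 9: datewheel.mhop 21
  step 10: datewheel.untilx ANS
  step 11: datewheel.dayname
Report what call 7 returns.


Answer: 1998-01-04

Derivation:
Using stepdays passing n→-348, and observe 1990-08-04.
Next I call pin passing d→ANS, → 1990-08-04.
I use mhop passing n→14, and observe 1991-10-04.
I use express passing v→-7209, u_from→km, u_to→mm, and observe -7209000000.
Now I run mhop passing n→3, — result: 1992-01-04.
Now I run dayname, and get Saturday.
I try yhop passing n→6, yielding 1998-01-04.
Now I run pin passing d→ANS, and get 1998-01-04.
I use mhop passing n→21, yielding 1999-10-04.
I call untilx passing d→ANS, which returns 0.
I use dayname(), and see Monday.


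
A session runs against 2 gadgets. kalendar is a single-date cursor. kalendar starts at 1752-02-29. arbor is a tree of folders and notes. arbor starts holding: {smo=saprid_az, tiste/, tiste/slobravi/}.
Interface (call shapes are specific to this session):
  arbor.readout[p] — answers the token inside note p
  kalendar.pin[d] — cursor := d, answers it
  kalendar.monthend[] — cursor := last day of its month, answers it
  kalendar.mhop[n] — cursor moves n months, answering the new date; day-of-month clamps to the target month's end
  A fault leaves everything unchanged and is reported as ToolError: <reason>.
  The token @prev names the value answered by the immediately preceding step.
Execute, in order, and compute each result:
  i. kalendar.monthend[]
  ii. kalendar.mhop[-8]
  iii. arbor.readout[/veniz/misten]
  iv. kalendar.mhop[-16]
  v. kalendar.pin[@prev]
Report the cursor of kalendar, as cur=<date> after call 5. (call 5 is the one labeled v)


> kalendar.monthend
  1752-02-29
> kalendar.mhop n→-8
  1751-06-29
> arbor.readout p→/veniz/misten
  ToolError: not found
> kalendar.mhop n→-16
  1750-02-28
> kalendar.pin d→@prev
  1750-02-28

Answer: cur=1750-02-28


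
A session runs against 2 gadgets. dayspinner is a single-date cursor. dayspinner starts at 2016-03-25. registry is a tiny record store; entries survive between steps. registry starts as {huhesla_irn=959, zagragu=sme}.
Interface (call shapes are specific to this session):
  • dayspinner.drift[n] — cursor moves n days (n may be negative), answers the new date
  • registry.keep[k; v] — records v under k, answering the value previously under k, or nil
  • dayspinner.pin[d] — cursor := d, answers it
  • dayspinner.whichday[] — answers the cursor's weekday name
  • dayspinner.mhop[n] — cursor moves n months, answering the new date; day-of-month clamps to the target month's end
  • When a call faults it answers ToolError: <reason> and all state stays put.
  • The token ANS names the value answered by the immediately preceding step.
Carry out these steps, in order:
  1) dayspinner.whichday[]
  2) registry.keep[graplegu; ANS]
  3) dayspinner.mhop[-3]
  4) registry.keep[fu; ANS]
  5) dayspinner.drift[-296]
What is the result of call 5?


==> whichday()
<== Friday
==> keep(k='graplegu', v='ANS')
<== nil
==> mhop(n='-3')
<== 2015-12-25
==> keep(k='fu', v='ANS')
<== nil
==> drift(n='-296')
<== 2015-03-04

Answer: 2015-03-04


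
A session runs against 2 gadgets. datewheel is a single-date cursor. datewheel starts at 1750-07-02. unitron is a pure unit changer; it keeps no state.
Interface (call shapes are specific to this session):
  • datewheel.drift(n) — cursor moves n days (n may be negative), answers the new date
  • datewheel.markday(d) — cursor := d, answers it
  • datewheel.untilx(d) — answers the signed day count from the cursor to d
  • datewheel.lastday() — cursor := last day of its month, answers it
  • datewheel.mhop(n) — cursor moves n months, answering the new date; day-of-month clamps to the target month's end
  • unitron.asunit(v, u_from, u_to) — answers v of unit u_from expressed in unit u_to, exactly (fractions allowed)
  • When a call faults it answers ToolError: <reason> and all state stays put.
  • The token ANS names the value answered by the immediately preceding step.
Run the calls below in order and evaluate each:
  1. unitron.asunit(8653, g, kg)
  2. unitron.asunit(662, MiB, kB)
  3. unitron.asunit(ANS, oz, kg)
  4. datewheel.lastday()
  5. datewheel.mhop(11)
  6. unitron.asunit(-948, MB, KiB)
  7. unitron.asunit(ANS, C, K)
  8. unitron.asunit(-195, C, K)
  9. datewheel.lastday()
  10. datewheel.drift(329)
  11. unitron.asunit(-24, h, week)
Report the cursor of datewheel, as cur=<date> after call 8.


% asunit v='8653' u_from='g' u_to='kg'
[out] 8653/1000
% asunit v='662' u_from='MiB' u_to='kB'
[out] 86769664/125
% asunit v='ANS' u_from='oz' u_to='kg'
[out] 960890076608/48828125
% lastday
[out] 1750-07-31
% mhop n='11'
[out] 1751-06-30
% asunit v='-948' u_from='MB' u_to='KiB'
[out] -3703125/4
% asunit v='ANS' u_from='C' u_to='K'
[out] -9255081/10
% asunit v='-195' u_from='C' u_to='K'
[out] 1563/20
% lastday
[out] 1751-06-30
% drift n='329'
[out] 1752-05-24
% asunit v='-24' u_from='h' u_to='week'
[out] -1/7

Answer: cur=1751-06-30


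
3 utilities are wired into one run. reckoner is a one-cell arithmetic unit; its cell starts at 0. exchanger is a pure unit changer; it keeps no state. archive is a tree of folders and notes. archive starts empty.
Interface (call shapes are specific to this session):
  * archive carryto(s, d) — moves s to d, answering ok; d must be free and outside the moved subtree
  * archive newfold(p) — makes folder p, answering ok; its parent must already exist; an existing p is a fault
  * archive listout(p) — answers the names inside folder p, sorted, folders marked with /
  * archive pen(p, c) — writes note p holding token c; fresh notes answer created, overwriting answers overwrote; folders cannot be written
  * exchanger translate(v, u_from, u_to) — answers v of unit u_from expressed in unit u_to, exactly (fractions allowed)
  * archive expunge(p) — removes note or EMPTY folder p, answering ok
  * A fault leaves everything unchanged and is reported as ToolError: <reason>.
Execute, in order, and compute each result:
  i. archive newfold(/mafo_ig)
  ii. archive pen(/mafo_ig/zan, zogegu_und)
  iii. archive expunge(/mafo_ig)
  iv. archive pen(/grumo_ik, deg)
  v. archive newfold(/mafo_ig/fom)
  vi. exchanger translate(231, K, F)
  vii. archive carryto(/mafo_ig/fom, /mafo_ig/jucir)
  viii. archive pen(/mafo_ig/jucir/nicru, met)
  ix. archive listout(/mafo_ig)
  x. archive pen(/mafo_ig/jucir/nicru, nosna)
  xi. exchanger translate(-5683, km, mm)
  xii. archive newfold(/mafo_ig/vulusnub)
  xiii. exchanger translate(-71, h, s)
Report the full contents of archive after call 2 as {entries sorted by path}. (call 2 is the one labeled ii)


Answer: {mafo_ig/, mafo_ig/zan=zogegu_und}

Derivation:
·→ archive newfold(p→/mafo_ig)
·← ok
·→ archive pen(p→/mafo_ig/zan, c→zogegu_und)
·← created
·→ archive expunge(p→/mafo_ig)
·← ToolError: not empty
·→ archive pen(p→/grumo_ik, c→deg)
·← created
·→ archive newfold(p→/mafo_ig/fom)
·← ok
·→ exchanger translate(v→231, u_from→K, u_to→F)
·← -4387/100
·→ archive carryto(s→/mafo_ig/fom, d→/mafo_ig/jucir)
·← ok
·→ archive pen(p→/mafo_ig/jucir/nicru, c→met)
·← created
·→ archive listout(p→/mafo_ig)
·← [jucir/, zan]
·→ archive pen(p→/mafo_ig/jucir/nicru, c→nosna)
·← overwrote
·→ exchanger translate(v→-5683, u_from→km, u_to→mm)
·← -5683000000
·→ archive newfold(p→/mafo_ig/vulusnub)
·← ok
·→ exchanger translate(v→-71, u_from→h, u_to→s)
·← -255600


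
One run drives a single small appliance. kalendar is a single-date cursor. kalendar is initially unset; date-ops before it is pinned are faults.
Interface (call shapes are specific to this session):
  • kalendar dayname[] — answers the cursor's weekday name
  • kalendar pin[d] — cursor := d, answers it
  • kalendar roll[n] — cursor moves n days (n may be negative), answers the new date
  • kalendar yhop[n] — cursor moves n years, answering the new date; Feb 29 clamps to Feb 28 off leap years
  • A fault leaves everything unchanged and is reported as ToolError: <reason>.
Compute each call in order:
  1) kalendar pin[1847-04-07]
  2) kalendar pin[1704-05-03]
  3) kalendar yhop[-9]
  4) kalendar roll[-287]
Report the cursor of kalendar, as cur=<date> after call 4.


>>> kalendar pin d='1847-04-07'
:: 1847-04-07
>>> kalendar pin d='1704-05-03'
:: 1704-05-03
>>> kalendar yhop n='-9'
:: 1695-05-03
>>> kalendar roll n='-287'
:: 1694-07-20

Answer: cur=1694-07-20


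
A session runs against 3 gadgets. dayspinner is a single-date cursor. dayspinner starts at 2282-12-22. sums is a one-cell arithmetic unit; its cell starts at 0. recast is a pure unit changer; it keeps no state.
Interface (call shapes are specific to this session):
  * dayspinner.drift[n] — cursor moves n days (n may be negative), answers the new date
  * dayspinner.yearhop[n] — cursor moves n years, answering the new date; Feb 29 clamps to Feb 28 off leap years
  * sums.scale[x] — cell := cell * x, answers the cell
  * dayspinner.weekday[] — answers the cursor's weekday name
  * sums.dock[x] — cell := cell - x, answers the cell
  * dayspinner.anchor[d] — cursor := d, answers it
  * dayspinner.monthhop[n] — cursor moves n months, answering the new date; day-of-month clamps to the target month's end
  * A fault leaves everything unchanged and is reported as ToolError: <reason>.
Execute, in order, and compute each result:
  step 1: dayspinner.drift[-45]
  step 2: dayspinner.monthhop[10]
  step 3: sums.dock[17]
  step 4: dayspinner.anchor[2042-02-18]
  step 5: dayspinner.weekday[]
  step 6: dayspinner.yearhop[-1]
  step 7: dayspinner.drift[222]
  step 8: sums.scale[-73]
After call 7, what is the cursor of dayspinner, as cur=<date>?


CALL dayspinner.drift[-45]
RET  2282-11-07
CALL dayspinner.monthhop[10]
RET  2283-09-07
CALL sums.dock[17]
RET  -17
CALL dayspinner.anchor[2042-02-18]
RET  2042-02-18
CALL dayspinner.weekday[]
RET  Tuesday
CALL dayspinner.yearhop[-1]
RET  2041-02-18
CALL dayspinner.drift[222]
RET  2041-09-28
CALL sums.scale[-73]
RET  1241

Answer: cur=2041-09-28


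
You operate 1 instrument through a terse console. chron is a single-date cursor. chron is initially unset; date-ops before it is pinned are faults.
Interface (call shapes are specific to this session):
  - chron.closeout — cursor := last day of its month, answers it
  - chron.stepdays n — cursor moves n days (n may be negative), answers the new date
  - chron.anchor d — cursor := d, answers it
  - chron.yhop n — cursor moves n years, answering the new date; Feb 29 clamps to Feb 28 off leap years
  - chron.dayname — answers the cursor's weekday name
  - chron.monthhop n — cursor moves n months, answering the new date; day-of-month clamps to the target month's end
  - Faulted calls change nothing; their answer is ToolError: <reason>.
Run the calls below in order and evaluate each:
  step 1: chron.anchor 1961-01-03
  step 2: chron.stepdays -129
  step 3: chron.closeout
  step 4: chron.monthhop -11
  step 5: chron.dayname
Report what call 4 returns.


·→ chron.anchor(d→1961-01-03)
·← 1961-01-03
·→ chron.stepdays(n→-129)
·← 1960-08-27
·→ chron.closeout()
·← 1960-08-31
·→ chron.monthhop(n→-11)
·← 1959-09-30
·→ chron.dayname()
·← Wednesday

Answer: 1959-09-30


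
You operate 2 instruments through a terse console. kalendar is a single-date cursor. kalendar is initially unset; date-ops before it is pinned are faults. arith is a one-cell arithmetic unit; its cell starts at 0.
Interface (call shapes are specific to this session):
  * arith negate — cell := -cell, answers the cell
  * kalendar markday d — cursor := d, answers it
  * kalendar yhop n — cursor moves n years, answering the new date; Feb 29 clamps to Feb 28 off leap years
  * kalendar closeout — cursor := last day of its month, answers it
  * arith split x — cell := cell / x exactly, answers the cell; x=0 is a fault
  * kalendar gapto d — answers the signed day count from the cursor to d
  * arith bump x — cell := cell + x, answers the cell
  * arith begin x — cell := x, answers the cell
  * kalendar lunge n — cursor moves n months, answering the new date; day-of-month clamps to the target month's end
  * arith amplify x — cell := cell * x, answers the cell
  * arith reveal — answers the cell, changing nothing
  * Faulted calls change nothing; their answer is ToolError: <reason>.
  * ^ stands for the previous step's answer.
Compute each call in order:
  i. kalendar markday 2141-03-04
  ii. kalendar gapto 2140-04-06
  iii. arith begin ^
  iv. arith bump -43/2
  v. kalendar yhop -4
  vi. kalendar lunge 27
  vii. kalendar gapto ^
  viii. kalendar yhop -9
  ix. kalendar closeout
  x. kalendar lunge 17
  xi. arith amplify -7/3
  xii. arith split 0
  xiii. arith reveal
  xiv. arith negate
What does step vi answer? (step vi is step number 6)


Answer: 2139-06-04

Derivation:
Invoking kalendar markday using d='2141-03-04', and see 2141-03-04.
I use kalendar gapto using d='2140-04-06', giving -332.
Calling arith begin using x='^', yielding -332.
Using arith bump using x='-43/2': -707/2.
Then kalendar yhop using n='-4', → 2137-03-04.
Now I run kalendar lunge using n='27', which returns 2139-06-04.
I try kalendar gapto using d='^', and see 0.
I invoke kalendar yhop using n='-9', yielding 2130-06-04.
I use kalendar closeout(), and see 2130-06-30.
Using kalendar lunge using n='17', and get 2131-11-30.
Now I run arith amplify using x='-7/3', and see 4949/6.
Now I run arith split using x='0', → ToolError: division by zero.
Now I run arith reveal, → 4949/6.
Next I call arith negate(), and see -4949/6.


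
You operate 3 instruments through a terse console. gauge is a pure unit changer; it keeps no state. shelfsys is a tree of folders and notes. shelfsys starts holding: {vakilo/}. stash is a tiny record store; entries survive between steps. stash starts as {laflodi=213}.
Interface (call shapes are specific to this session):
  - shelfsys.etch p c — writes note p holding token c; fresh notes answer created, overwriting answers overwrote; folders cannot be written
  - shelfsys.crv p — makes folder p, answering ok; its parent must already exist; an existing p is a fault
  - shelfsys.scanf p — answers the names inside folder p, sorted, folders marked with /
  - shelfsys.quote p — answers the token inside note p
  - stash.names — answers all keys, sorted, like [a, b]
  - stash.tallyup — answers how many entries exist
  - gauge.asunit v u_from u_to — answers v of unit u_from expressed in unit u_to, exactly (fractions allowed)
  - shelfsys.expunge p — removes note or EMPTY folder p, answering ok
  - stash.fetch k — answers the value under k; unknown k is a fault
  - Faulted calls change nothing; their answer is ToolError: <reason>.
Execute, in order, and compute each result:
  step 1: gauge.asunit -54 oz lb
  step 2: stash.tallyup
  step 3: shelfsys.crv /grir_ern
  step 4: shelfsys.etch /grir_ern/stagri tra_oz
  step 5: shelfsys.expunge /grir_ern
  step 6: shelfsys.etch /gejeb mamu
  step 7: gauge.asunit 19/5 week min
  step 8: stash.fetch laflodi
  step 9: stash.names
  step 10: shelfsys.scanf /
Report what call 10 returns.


Answer: [gejeb, grir_ern/, vakilo/]

Derivation:
>> asunit(v: -54, u_from: oz, u_to: lb)
<< -27/8
>> tallyup()
<< 1
>> crv(p: /grir_ern)
<< ok
>> etch(p: /grir_ern/stagri, c: tra_oz)
<< created
>> expunge(p: /grir_ern)
<< ToolError: not empty
>> etch(p: /gejeb, c: mamu)
<< created
>> asunit(v: 19/5, u_from: week, u_to: min)
<< 38304
>> fetch(k: laflodi)
<< 213
>> names()
<< [laflodi]
>> scanf(p: /)
<< [gejeb, grir_ern/, vakilo/]


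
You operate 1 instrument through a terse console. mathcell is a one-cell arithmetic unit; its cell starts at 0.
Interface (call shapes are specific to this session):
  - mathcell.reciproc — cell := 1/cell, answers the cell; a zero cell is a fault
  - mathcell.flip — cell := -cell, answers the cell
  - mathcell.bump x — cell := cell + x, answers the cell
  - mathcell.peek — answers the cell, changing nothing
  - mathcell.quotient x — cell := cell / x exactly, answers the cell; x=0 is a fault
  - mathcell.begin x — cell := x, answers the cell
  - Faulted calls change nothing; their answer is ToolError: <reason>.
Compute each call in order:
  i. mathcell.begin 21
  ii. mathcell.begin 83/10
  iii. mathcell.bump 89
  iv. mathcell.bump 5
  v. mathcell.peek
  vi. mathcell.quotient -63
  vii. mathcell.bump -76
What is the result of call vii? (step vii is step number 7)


Next I call mathcell.begin using x=21, — result: 21.
Using mathcell.begin using x=83/10, and get 83/10.
I run mathcell.bump using x=89, yielding 973/10.
I run mathcell.bump using x=5, which returns 1023/10.
I call mathcell.peek(), giving 1023/10.
Next I call mathcell.quotient using x=-63, giving -341/210.
Calling mathcell.bump using x=-76, — result: -16301/210.

Answer: -16301/210


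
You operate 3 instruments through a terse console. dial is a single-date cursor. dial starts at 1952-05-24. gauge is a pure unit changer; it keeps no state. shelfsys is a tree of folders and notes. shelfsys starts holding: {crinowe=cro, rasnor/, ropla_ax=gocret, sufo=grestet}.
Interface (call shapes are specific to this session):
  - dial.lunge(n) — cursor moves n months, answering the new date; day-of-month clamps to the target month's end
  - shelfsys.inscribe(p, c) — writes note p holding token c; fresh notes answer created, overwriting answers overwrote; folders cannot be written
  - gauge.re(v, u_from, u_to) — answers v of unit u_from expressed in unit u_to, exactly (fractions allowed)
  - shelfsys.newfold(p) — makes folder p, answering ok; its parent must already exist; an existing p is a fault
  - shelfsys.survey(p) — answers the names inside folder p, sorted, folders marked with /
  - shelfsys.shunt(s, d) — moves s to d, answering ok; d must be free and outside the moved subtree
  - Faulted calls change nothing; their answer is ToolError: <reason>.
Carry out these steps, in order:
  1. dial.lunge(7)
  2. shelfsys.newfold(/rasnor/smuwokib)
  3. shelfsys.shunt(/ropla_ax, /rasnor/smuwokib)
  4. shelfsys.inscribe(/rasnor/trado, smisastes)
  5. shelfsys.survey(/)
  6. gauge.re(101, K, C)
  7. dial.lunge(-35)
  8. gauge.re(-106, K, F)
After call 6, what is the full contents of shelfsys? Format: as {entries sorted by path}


I use dial.lunge using n='7', — result: 1952-12-24.
Using shelfsys.newfold using p='/rasnor/smuwokib', and observe ok.
I run shelfsys.shunt using s='/ropla_ax', d='/rasnor/smuwokib': ToolError: exists.
I use shelfsys.inscribe using p='/rasnor/trado', c='smisastes', which returns created.
I use shelfsys.survey using p='/', and see [crinowe, rasnor/, ropla_ax, sufo].
Invoking gauge.re using v='101', u_from='K', u_to='C', and get -3443/20.
Invoking dial.lunge using n='-35', and observe 1950-01-24.
I call gauge.re using v='-106', u_from='K', u_to='F', and see -65047/100.

Answer: {crinowe=cro, rasnor/, rasnor/smuwokib/, rasnor/trado=smisastes, ropla_ax=gocret, sufo=grestet}


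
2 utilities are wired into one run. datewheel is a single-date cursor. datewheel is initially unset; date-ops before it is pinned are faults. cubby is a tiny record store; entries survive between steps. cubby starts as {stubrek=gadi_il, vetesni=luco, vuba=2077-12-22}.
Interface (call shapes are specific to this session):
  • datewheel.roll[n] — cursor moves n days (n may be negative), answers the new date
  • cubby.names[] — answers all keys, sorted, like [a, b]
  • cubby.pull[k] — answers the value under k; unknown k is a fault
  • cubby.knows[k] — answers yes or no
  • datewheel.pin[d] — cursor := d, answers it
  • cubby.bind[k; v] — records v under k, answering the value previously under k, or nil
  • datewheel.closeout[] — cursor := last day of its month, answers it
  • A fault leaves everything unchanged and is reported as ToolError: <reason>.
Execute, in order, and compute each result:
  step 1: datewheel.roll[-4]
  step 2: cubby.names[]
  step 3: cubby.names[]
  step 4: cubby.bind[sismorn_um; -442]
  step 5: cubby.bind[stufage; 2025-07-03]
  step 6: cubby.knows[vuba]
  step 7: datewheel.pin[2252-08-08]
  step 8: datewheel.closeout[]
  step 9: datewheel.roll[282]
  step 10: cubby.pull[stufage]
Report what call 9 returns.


> datewheel.roll n=-4
[out] ToolError: no date set
> cubby.names
[out] [stubrek, vetesni, vuba]
> cubby.names
[out] [stubrek, vetesni, vuba]
> cubby.bind k=sismorn_um v=-442
[out] nil
> cubby.bind k=stufage v=2025-07-03
[out] nil
> cubby.knows k=vuba
[out] yes
> datewheel.pin d=2252-08-08
[out] 2252-08-08
> datewheel.closeout
[out] 2252-08-31
> datewheel.roll n=282
[out] 2253-06-09
> cubby.pull k=stufage
[out] 2025-07-03

Answer: 2253-06-09


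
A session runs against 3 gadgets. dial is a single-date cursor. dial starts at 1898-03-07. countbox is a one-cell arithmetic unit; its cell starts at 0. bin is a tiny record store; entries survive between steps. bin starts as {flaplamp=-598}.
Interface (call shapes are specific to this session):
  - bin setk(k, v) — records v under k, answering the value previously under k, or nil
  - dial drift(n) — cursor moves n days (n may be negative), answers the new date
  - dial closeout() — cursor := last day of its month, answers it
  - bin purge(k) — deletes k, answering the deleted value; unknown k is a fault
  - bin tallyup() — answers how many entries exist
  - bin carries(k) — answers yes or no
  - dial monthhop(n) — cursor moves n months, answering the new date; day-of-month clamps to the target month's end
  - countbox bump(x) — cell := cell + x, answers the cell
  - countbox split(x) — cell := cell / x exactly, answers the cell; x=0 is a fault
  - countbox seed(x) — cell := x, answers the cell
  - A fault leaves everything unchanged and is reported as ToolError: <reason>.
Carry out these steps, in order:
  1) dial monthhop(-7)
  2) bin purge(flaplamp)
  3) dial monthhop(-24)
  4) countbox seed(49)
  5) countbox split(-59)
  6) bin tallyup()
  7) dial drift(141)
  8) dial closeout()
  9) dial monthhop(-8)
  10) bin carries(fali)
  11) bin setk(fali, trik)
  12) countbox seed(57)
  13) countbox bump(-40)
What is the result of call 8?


Answer: 1895-12-31

Derivation:
// 1. dial monthhop(n→-7) ~> 1897-08-07
// 2. bin purge(k→flaplamp) ~> -598
// 3. dial monthhop(n→-24) ~> 1895-08-07
// 4. countbox seed(x→49) ~> 49
// 5. countbox split(x→-59) ~> -49/59
// 6. bin tallyup() ~> 0
// 7. dial drift(n→141) ~> 1895-12-26
// 8. dial closeout() ~> 1895-12-31
// 9. dial monthhop(n→-8) ~> 1895-04-30
// 10. bin carries(k→fali) ~> no
// 11. bin setk(k→fali, v→trik) ~> nil
// 12. countbox seed(x→57) ~> 57
// 13. countbox bump(x→-40) ~> 17


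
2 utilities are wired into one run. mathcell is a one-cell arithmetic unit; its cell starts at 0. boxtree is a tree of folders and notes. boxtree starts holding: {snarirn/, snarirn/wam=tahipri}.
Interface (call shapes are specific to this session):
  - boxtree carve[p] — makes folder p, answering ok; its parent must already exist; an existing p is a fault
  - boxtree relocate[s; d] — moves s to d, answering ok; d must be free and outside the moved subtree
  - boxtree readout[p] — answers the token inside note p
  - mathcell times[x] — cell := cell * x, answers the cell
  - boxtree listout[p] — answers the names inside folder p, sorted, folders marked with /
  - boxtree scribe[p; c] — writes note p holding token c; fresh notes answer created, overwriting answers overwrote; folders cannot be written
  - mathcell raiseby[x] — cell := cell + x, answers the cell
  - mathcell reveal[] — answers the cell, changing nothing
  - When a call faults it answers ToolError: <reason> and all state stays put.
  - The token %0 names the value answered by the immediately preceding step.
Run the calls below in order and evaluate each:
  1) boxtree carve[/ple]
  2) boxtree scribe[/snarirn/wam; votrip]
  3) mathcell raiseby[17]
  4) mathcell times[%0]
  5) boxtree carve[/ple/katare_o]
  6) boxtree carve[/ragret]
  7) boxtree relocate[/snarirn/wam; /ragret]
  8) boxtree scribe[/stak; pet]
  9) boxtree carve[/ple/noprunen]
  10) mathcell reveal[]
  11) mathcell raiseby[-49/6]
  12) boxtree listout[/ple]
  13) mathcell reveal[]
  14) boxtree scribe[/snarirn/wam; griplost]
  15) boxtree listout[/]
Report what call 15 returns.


Answer: [ple/, ragret/, snarirn/, stak]

Derivation:
==> boxtree carve(p='/ple')
<== ok
==> boxtree scribe(p='/snarirn/wam', c='votrip')
<== overwrote
==> mathcell raiseby(x='17')
<== 17
==> mathcell times(x='%0')
<== 289
==> boxtree carve(p='/ple/katare_o')
<== ok
==> boxtree carve(p='/ragret')
<== ok
==> boxtree relocate(s='/snarirn/wam', d='/ragret')
<== ToolError: exists
==> boxtree scribe(p='/stak', c='pet')
<== created
==> boxtree carve(p='/ple/noprunen')
<== ok
==> mathcell reveal()
<== 289
==> mathcell raiseby(x='-49/6')
<== 1685/6
==> boxtree listout(p='/ple')
<== [katare_o/, noprunen/]
==> mathcell reveal()
<== 1685/6
==> boxtree scribe(p='/snarirn/wam', c='griplost')
<== overwrote
==> boxtree listout(p='/')
<== [ple/, ragret/, snarirn/, stak]


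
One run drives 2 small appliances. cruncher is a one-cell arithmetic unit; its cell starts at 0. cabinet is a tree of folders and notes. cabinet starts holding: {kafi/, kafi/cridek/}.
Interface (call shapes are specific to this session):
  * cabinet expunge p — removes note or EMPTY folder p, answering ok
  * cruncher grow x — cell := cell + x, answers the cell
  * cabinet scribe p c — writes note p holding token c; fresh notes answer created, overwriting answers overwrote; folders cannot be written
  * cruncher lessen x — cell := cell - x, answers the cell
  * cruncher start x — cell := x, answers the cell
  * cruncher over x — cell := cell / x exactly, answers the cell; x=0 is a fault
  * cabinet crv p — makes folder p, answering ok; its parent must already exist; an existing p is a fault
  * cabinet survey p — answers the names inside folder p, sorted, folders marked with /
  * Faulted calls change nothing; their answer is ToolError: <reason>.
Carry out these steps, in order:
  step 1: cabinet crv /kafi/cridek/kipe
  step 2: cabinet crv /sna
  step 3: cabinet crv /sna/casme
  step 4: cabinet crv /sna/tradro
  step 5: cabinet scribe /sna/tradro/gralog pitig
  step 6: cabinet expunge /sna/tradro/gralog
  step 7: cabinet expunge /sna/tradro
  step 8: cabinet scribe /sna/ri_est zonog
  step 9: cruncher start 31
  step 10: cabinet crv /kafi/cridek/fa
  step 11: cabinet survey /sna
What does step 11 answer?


Answer: [casme/, ri_est]

Derivation:
[in] cabinet crv p=/kafi/cridek/kipe
:: ok
[in] cabinet crv p=/sna
:: ok
[in] cabinet crv p=/sna/casme
:: ok
[in] cabinet crv p=/sna/tradro
:: ok
[in] cabinet scribe p=/sna/tradro/gralog c=pitig
:: created
[in] cabinet expunge p=/sna/tradro/gralog
:: ok
[in] cabinet expunge p=/sna/tradro
:: ok
[in] cabinet scribe p=/sna/ri_est c=zonog
:: created
[in] cruncher start x=31
:: 31
[in] cabinet crv p=/kafi/cridek/fa
:: ok
[in] cabinet survey p=/sna
:: [casme/, ri_est]
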